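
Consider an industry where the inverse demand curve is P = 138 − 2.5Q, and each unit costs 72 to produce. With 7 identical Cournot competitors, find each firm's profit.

In a 7-firm Cournot equilibrium, symmetry and the first-order condition give q = (138 − 72)/(20) = 3.3. So Q = 23.1 and P = 80.25.
Each firm's profit = (80.25 − 72)·3.3 = 27.225.

π_i = 27.225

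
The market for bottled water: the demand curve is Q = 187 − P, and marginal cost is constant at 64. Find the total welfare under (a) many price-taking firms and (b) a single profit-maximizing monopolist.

Competition: TS = 7564.5; Monopoly: TS = 5673.375

Inverting demand: P = 187 − Q.
Competitive firms price at marginal cost: P = 64, giving Q = 123.
CS = ½·(187 − 64)·123 = 7564.5; PS = (64 − 64)·123 = 0; TS = 7564.5.
Monopoly sets MR = MC: 187 − 2Q = 64 ⇒ Q = 61.5, P = 187 − 61.5 = 125.5.
CS = ½·(187 − 125.5)·61.5 = 1891.125; PS = (125.5 − 64)·61.5 = 3782.25; TS = 5673.375.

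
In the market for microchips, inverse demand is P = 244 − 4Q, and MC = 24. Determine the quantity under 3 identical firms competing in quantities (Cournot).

Q = 41.25

In a 3-firm Cournot equilibrium, symmetry and the first-order condition give q = (244 − 24)/(16) = 13.75. So Q = 41.25 and P = 79.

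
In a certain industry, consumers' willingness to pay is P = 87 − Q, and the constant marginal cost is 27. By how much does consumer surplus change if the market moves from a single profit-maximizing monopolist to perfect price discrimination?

Monopoly sets MR = MC: 87 − 2Q = 27 ⇒ Q = 30, P = 87 − 30 = 57.
CS = ½·(87 − 57)·30 = 450.
With perfect price discrimination, output is the efficient level Q = 60 (where demand meets MC), but every buyer pays their willingness to pay: CS = 0 and PS = total surplus.
CS = 0.
Change in consumer surplus: 0 − 450 = −450.

CS falls by 450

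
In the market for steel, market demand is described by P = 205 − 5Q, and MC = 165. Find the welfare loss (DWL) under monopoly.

Under competition P = MC = 165, so Q = (205 − 165)/5 = 8.
The monopolist equates marginal revenue to marginal cost: 205 − 10Q = 165, so Q = 4. From demand, P = 185.
DWL is the triangle between Q = 4 and Q = 8: ½·(8 − 4)·(185 − 165) = 40.

DWL = 40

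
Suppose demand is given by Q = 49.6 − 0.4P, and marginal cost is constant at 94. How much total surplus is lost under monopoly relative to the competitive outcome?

Inverting demand: P = 124 − 2.5Q.
Competitive firms price at marginal cost: P = 94, giving Q = 12.
The monopolist equates marginal revenue to marginal cost: 124 − 5Q = 94, so Q = 6. From demand, P = 109.
DWL is the triangle between Q = 6 and Q = 12: ½·(12 − 6)·(109 − 94) = 45.

DWL = 45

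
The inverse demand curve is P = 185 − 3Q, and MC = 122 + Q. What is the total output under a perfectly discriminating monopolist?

Q = 15.75

A perfectly discriminating monopolist sells every unit with P(Q) ≥ MC(Q), so output equals the competitive quantity Q = 15.75. Each buyer pays their reservation price, so CS = 0 and the firm captures all surplus.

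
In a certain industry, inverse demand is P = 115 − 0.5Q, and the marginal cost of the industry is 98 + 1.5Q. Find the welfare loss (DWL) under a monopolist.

DWL = 2.89

Under competition P = MC: 115 − 0.5Q = 98 + 1.5Q ⇒ Q = 8.5, P = 110.75.
The monopolist equates marginal revenue to marginal cost: 115 − Q = 98 + 1.5Q, so Q = 6.8. From demand, P = 111.6.
CS = ½·(115 − 110.75)·8.5 = 289/16; PS = (110.75·8.5 − 98·8.5 − ½·1.5·8.5²) = 867/16; TS = 72.25.
CS = ½·(115 − 111.6)·6.8 = 11.56; PS = (111.6·6.8 − 98·6.8 − ½·1.5·6.8²) = 57.8; TS = 69.36.
DWL = 72.25 − 69.36 = 2.89.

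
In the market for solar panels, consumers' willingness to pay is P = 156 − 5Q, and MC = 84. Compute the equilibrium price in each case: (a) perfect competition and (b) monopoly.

Perfect competition: P = MC = 84, so 156 − 5Q = 84 and Q = 14.4.
A monopolist chooses Q where MR = MC. MR = 156 − 10Q; setting this equal to 84 gives Q = 7.2 and P = 120.

Competition: P = 84; Monopoly: P = 120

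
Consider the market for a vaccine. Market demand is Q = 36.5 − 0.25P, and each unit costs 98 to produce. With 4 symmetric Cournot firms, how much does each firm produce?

q_i = 2.4

Inverting demand: P = 146 − 4Q.
In a 4-firm Cournot equilibrium, symmetry and the first-order condition give q = (146 − 98)/(20) = 2.4. So Q = 9.6 and P = 107.6.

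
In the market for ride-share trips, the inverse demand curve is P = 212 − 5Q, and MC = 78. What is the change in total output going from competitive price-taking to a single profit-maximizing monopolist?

Q falls by 13.4

Perfect competition: P = MC = 78, so 212 − 5Q = 78 and Q = 26.8.
A monopolist chooses Q where MR = MC. MR = 212 − 10Q; setting this equal to 78 gives Q = 13.4 and P = 145.
Change in total output: 13.4 − 26.8 = −13.4.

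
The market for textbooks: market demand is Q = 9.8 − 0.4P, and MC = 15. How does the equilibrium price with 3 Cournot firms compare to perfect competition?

Cournot: P = 17.375; Competition: P = 15

Inverting demand: P = 24.5 − 2.5Q.
With 3 symmetric Cournot firms, each firm's FOC gives 24.5 − 10q = 15, so q = 0.95, Q = 3·0.95 = 2.85, and P = 17.375.
Perfect competition: P = MC = 15, so 24.5 − 2.5Q = 15 and Q = 3.8.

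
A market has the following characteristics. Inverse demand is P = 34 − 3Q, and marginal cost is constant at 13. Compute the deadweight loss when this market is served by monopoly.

DWL = 18.375

Perfect competition: P = MC = 13, so 34 − 3Q = 13 and Q = 7.
A monopolist chooses Q where MR = MC. MR = 34 − 6Q; setting this equal to 13 gives Q = 3.5 and P = 23.5.
DWL is the triangle between Q = 3.5 and Q = 7: ½·(7 − 3.5)·(23.5 − 13) = 18.375.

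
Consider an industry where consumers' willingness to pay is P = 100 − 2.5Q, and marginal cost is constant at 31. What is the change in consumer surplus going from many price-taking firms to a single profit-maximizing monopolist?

Competitive firms price at marginal cost: P = 31, giving Q = 27.6.
CS = ½·(100 − 31)·27.6 = 952.2.
Monopoly sets MR = MC: 100 − 5Q = 31 ⇒ Q = 13.8, P = 100 − 2.5·13.8 = 65.5.
CS = ½·(100 − 65.5)·13.8 = 238.05.
Change in consumer surplus: 238.05 − 952.2 = −714.15.

CS falls by 714.15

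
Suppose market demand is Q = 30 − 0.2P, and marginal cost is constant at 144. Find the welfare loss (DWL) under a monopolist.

Inverting demand: P = 150 − 5Q.
Competitive firms price at marginal cost: P = 144, giving Q = 1.2.
A monopolist chooses Q where MR = MC. MR = 150 − 10Q; setting this equal to 144 gives Q = 0.6 and P = 147.
DWL is the triangle between Q = 0.6 and Q = 1.2: ½·(1.2 − 0.6)·(147 − 144) = 0.9.

DWL = 0.9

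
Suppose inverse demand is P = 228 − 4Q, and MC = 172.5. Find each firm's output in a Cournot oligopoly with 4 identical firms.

q_i = 2.775

In a 4-firm Cournot equilibrium, symmetry and the first-order condition give q = (228 − 172.5)/(20) = 2.775. So Q = 11.1 and P = 183.6.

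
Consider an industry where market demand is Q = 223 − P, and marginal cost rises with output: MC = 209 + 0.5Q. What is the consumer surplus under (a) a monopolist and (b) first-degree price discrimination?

Inverting demand: P = 223 − Q.
Monopoly sets MR = MC: 223 − 2Q = 209 + 0.5Q ⇒ Q = 5.6, P = 223 − 5.6 = 217.4.
CS = ½·(223 − 217.4)·5.6 = 15.68.
Under first-degree price discrimination the firm charges each unit its demand price and produces up to where P = MC, i.e. Q = 28/3. Consumer surplus is zero; producer surplus equals total surplus.
CS = 0.

Monopoly: CS = 15.68; Perfect PD: CS = 0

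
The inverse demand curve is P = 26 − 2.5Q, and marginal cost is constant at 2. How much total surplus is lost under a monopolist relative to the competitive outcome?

Under competition P = MC = 2, so Q = (26 − 2)/2.5 = 9.6.
The monopolist equates marginal revenue to marginal cost: 26 − 5Q = 2, so Q = 4.8. From demand, P = 14.
DWL is the triangle between Q = 4.8 and Q = 9.6: ½·(9.6 − 4.8)·(14 − 2) = 28.8.

DWL = 28.8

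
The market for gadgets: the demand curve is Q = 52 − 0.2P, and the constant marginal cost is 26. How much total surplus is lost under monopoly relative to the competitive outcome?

DWL = 1368.9

Inverting demand: P = 260 − 5Q.
Under competition P = MC = 26, so Q = (260 − 26)/5 = 46.8.
A monopolist chooses Q where MR = MC. MR = 260 − 10Q; setting this equal to 26 gives Q = 23.4 and P = 143.
DWL is the triangle between Q = 23.4 and Q = 46.8: ½·(46.8 − 23.4)·(143 − 26) = 1368.9.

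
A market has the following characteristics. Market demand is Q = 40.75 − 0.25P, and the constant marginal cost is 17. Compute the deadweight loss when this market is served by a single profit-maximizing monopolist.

DWL = 666.125

Inverting demand: P = 163 − 4Q.
Under competition P = MC = 17, so Q = (163 − 17)/4 = 36.5.
Monopoly sets MR = MC: 163 − 8Q = 17 ⇒ Q = 18.25, P = 163 − 4·18.25 = 90.
DWL is the triangle between Q = 18.25 and Q = 36.5: ½·(36.5 − 18.25)·(90 − 17) = 666.125.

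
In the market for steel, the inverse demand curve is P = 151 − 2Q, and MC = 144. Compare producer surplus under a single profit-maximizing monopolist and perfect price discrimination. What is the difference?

A monopolist chooses Q where MR = MC. MR = 151 − 4Q; setting this equal to 144 gives Q = 1.75 and P = 147.5.
PS = (147.5 − 144)·1.75 = 6.125.
Under first-degree price discrimination the firm charges each unit its demand price and produces up to where P = MC, i.e. Q = 3.5. Consumer surplus is zero; producer surplus equals total surplus.
PS = ½·(151 − 144)·3.5 = 12.25.
Change in producer surplus: 12.25 − 6.125 = 6.125.

PS rises by 6.125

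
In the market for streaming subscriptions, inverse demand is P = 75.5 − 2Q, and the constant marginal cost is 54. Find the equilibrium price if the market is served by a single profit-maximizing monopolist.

Monopoly sets MR = MC: 75.5 − 4Q = 54 ⇒ Q = 5.375, P = 75.5 − 2·5.375 = 64.75.

P = 64.75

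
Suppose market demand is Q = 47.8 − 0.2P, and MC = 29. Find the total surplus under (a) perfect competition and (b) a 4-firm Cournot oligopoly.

Competition: TS = 4410; Cournot: TS = 4233.6

Inverting demand: P = 239 − 5Q.
Under competition P = MC = 29, so Q = (239 − 29)/5 = 42.
CS = ½·(239 − 29)·42 = 4410; PS = (29 − 29)·42 = 0; TS = 4410.
In a 4-firm Cournot equilibrium, symmetry and the first-order condition give q = (239 − 29)/(25) = 8.4. So Q = 33.6 and P = 71.
CS = ½·(239 − 71)·33.6 = 2822.4; PS = (71 − 29)·33.6 = 1411.2; TS = 4233.6.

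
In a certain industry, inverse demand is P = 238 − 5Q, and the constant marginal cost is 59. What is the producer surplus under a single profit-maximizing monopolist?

PS = 1602.05

The monopolist equates marginal revenue to marginal cost: 238 − 10Q = 59, so Q = 17.9. From demand, P = 148.5.
PS = (148.5 − 59)·17.9 = 1602.05.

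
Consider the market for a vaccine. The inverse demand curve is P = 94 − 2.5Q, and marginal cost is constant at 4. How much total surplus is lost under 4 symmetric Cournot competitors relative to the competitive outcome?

Under competition P = MC = 4, so Q = (94 − 4)/2.5 = 36.
Cournot with 4 identical firms: the symmetric best-response condition is 94 − 12.5q = 4. Each firm produces q = 7.2, total output Q = 28.8, price P = 22.
DWL is the triangle between Q = 28.8 and Q = 36: ½·(36 − 28.8)·(22 − 4) = 64.8.

DWL = 64.8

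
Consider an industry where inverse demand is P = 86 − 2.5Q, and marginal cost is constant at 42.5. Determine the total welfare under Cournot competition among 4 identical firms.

TS = 363.312

With 4 symmetric Cournot firms, each firm's FOC gives 86 − 12.5q = 42.5, so q = 3.48, Q = 4·3.48 = 13.92, and P = 51.2.
CS = ½·(86 − 51.2)·13.92 = 242.208; PS = (51.2 − 42.5)·13.92 = 121.104; TS = 363.312.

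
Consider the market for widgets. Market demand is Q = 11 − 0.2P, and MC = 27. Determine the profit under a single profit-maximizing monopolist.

Profit = 39.2

Inverting demand: P = 55 − 5Q.
Monopoly sets MR = MC: 55 − 10Q = 27 ⇒ Q = 2.8, P = 55 − 5·2.8 = 41.
Profit = (41 − 27)·2.8 = 39.2.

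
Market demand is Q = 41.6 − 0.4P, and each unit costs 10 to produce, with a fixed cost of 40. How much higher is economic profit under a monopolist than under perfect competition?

Inverting demand: P = 104 − 2.5Q.
Perfect competition: P = MC = 10, so 104 − 2.5Q = 10 and Q = 37.6.
Profit = (10 − 10)·37.6 − 40 = −40.
Monopoly sets MR = MC: 104 − 5Q = 10 ⇒ Q = 18.8, P = 104 − 2.5·18.8 = 57.
Profit = (57 − 10)·18.8 − 40 = 843.6.
Change in economic profit: 843.6 − −40 = 883.6.

π rises by 883.6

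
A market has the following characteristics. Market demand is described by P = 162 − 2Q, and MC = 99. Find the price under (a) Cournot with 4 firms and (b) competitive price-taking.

Cournot: P = 111.6; Competition: P = 99

In a 4-firm Cournot equilibrium, symmetry and the first-order condition give q = (162 − 99)/(10) = 6.3. So Q = 25.2 and P = 111.6.
Under competition P = MC = 99, so Q = (162 − 99)/2 = 31.5.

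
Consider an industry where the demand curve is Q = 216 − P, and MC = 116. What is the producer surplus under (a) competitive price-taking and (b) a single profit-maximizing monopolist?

Inverting demand: P = 216 − Q.
Competitive firms price at marginal cost: P = 116, giving Q = 100.
PS = (116 − 116)·100 = 0.
A monopolist chooses Q where MR = MC. MR = 216 − 2Q; setting this equal to 116 gives Q = 50 and P = 166.
PS = (166 − 116)·50 = 2500.

Competition: PS = 0; Monopoly: PS = 2500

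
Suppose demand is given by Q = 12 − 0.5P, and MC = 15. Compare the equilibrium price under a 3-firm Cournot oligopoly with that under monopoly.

Cournot: P = 17.25; Monopoly: P = 19.5

Inverting demand: P = 24 − 2Q.
With 3 symmetric Cournot firms, each firm's FOC gives 24 − 8q = 15, so q = 1.125, Q = 3·1.125 = 3.375, and P = 17.25.
A monopolist chooses Q where MR = MC. MR = 24 − 4Q; setting this equal to 15 gives Q = 2.25 and P = 19.5.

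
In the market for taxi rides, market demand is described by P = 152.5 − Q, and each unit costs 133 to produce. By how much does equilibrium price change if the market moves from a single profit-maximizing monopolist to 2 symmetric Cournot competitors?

The monopolist equates marginal revenue to marginal cost: 152.5 − 2Q = 133, so Q = 9.75. From demand, P = 142.75.
In a 2-firm Cournot equilibrium, symmetry and the first-order condition give q = (152.5 − 133)/(3) = 6.5. So Q = 13 and P = 139.5.
Change in equilibrium price: 139.5 − 142.75 = −3.25.

P falls by 3.25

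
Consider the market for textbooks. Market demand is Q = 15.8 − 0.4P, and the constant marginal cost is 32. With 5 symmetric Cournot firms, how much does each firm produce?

Inverting demand: P = 39.5 − 2.5Q.
Cournot with 5 identical firms: the symmetric best-response condition is 39.5 − 15q = 32. Each firm produces q = 0.5, total output Q = 2.5, price P = 33.25.

q_i = 0.5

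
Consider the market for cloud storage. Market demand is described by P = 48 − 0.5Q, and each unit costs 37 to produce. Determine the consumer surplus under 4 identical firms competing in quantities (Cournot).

Cournot with 4 identical firms: the symmetric best-response condition is 48 − 2.5q = 37. Each firm produces q = 4.4, total output Q = 17.6, price P = 39.2.
CS = ½·(48 − 39.2)·17.6 = 77.44.

CS = 77.44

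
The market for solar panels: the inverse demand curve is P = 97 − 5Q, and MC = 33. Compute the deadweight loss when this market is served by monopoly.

DWL = 102.4

Under competition P = MC = 33, so Q = (97 − 33)/5 = 12.8.
Monopoly sets MR = MC: 97 − 10Q = 33 ⇒ Q = 6.4, P = 97 − 5·6.4 = 65.
DWL is the triangle between Q = 6.4 and Q = 12.8: ½·(12.8 − 6.4)·(65 − 33) = 102.4.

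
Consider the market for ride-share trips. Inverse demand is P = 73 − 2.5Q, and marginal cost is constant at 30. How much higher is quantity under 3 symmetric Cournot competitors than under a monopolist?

The monopolist equates marginal revenue to marginal cost: 73 − 5Q = 30, so Q = 8.6. From demand, P = 51.5.
Cournot with 3 identical firms: the symmetric best-response condition is 73 − 10q = 30. Each firm produces q = 4.3, total output Q = 12.9, price P = 40.75.
Change in quantity: 12.9 − 8.6 = 4.3.

Quantity rises by 4.3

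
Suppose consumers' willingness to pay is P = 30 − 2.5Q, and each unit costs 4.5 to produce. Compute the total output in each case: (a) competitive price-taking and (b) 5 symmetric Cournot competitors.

Competitive firms price at marginal cost: P = 4.5, giving Q = 10.2.
With 5 symmetric Cournot firms, each firm's FOC gives 30 − 15q = 4.5, so q = 1.7, Q = 5·1.7 = 8.5, and P = 8.75.

Competition: Q = 10.2; Cournot: Q = 8.5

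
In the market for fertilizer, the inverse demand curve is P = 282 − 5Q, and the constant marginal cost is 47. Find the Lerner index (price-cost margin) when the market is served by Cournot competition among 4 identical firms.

Lerner index = 0.5

With 4 symmetric Cournot firms, each firm's FOC gives 282 − 25q = 47, so q = 9.4, Q = 4·9.4 = 37.6, and P = 94.
Lerner index = (P − MC)/P = (94 − 47)/94 = 0.5.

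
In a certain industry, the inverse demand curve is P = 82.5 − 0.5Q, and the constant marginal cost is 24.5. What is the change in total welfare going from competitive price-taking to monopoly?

Perfect competition: P = MC = 24.5, so 82.5 − 0.5Q = 24.5 and Q = 116.
CS = ½·(82.5 − 24.5)·116 = 3364; PS = (24.5 − 24.5)·116 = 0; TS = 3364.
A monopolist chooses Q where MR = MC. MR = 82.5 − Q; setting this equal to 24.5 gives Q = 58 and P = 53.5.
CS = ½·(82.5 − 53.5)·58 = 841; PS = (53.5 − 24.5)·58 = 1682; TS = 2523.
Change in total welfare: 2523 − 3364 = −841.

Total welfare falls by 841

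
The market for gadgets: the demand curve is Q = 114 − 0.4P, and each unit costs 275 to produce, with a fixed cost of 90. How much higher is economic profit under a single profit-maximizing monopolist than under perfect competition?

Inverting demand: P = 285 − 2.5Q.
Under competition P = MC = 275, so Q = (285 − 275)/2.5 = 4.
Profit = (275 − 275)·4 − 90 = −90.
Monopoly sets MR = MC: 285 − 5Q = 275 ⇒ Q = 2, P = 285 − 2.5·2 = 280.
Profit = (280 − 275)·2 − 90 = −80.
Change in economic profit: −80 − −90 = 10.

π rises by 10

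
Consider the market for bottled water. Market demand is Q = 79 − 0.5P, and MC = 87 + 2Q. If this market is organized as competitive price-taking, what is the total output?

Inverting demand: P = 158 − 2Q.
Competitive equilibrium sets price equal to marginal cost: 158 − 2Q = 87 + 2Q, so Q = 17.75 and P = 122.5.

Q = 17.75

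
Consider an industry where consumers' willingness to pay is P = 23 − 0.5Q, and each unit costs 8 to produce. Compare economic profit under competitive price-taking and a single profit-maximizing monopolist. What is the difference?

Under competition P = MC = 8, so Q = (23 − 8)/0.5 = 30.
Profit = (8 − 8)·30 = 0.
A monopolist chooses Q where MR = MC. MR = 23 − Q; setting this equal to 8 gives Q = 15 and P = 15.5.
Profit = (15.5 − 8)·15 = 112.5.
Change in economic profit: 112.5 − 0 = 112.5.

π rises by 112.5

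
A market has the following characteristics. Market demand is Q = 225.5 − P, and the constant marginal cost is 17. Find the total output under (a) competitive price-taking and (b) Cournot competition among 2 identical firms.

Competition: Q = 208.5; Cournot: Q = 139

Inverting demand: P = 225.5 − Q.
Perfect competition: P = MC = 17, so 225.5 − Q = 17 and Q = 208.5.
Cournot with 2 identical firms: the symmetric best-response condition is 225.5 − 3q = 17. Each firm produces q = 69.5, total output Q = 139, price P = 86.5.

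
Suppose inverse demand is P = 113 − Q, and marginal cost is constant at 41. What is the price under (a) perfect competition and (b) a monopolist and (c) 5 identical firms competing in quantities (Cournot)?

Competition: P = 41; Monopoly: P = 77; Cournot: P = 53

Perfect competition: P = MC = 41, so 113 − Q = 41 and Q = 72.
Monopoly sets MR = MC: 113 − 2Q = 41 ⇒ Q = 36, P = 113 − 36 = 77.
With 5 symmetric Cournot firms, each firm's FOC gives 113 − 6q = 41, so q = 12, Q = 5·12 = 60, and P = 53.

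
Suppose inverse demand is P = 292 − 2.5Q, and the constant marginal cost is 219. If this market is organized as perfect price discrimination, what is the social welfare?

Under first-degree price discrimination the firm charges each unit its demand price and produces up to where P = MC, i.e. Q = 29.2. Consumer surplus is zero; producer surplus equals total surplus.
TS = 1065.8 (equal to competitive TS).

TS = 1065.8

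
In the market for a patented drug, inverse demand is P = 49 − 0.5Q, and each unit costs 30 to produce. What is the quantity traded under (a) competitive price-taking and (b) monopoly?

Competitive firms price at marginal cost: P = 30, giving Q = 38.
The monopolist equates marginal revenue to marginal cost: 49 − Q = 30, so Q = 19. From demand, P = 39.5.

Competition: Q = 38; Monopoly: Q = 19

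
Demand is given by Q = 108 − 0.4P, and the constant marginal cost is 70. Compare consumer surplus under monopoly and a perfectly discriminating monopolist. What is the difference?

CS falls by 2000

Inverting demand: P = 270 − 2.5Q.
The monopolist equates marginal revenue to marginal cost: 270 − 5Q = 70, so Q = 40. From demand, P = 170.
CS = ½·(270 − 170)·40 = 2000.
Under first-degree price discrimination the firm charges each unit its demand price and produces up to where P = MC, i.e. Q = 80. Consumer surplus is zero; producer surplus equals total surplus.
CS = 0.
Change in consumer surplus: 0 − 2000 = −2000.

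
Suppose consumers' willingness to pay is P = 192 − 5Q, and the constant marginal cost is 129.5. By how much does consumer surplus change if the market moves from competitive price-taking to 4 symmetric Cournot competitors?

Under competition P = MC = 129.5, so Q = (192 − 129.5)/5 = 12.5.
CS = ½·(192 − 129.5)·12.5 = 390.625.
In a 4-firm Cournot equilibrium, symmetry and the first-order condition give q = (192 − 129.5)/(25) = 2.5. So Q = 10 and P = 142.
CS = ½·(192 − 142)·10 = 250.
Change in consumer surplus: 250 − 390.625 = −140.625.

Consumer surplus falls by 140.625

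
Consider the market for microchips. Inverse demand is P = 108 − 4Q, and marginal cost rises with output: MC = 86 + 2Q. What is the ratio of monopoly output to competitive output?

Q_m/Q_c = 0.6

A monopolist chooses Q where MR = MC. MR = 108 − 8Q; setting this equal to 86 + 2Q gives Q = 2.2 and P = 99.2.
Competitive equilibrium sets price equal to marginal cost: 108 − 4Q = 86 + 2Q, so Q = 11/3 and P = 280/3.
Ratio Q_m/Q_c = 2.2/(11/3) = 0.6.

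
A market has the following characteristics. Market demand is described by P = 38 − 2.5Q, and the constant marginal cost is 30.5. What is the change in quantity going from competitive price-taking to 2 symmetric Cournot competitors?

Perfect competition: P = MC = 30.5, so 38 − 2.5Q = 30.5 and Q = 3.
In a 2-firm Cournot equilibrium, symmetry and the first-order condition give q = (38 − 30.5)/(7.5) = 1. So Q = 2 and P = 33.
Change in quantity: 2 − 3 = −1.

Quantity falls by 1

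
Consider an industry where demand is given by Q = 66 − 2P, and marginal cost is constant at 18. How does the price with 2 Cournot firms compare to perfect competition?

Cournot: P = 23; Competition: P = 18

Inverting demand: P = 33 − 0.5Q.
In a 2-firm Cournot equilibrium, symmetry and the first-order condition give q = (33 − 18)/(1.5) = 10. So Q = 20 and P = 23.
Under competition P = MC = 18, so Q = (33 − 18)/0.5 = 30.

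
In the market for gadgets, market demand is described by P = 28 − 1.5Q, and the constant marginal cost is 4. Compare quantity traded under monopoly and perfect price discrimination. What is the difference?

Q rises by 8

A monopolist chooses Q where MR = MC. MR = 28 − 3Q; setting this equal to 4 gives Q = 8 and P = 16.
Under first-degree price discrimination the firm charges each unit its demand price and produces up to where P = MC, i.e. Q = 16. Consumer surplus is zero; producer surplus equals total surplus.
Change in quantity traded: 16 − 8 = 8.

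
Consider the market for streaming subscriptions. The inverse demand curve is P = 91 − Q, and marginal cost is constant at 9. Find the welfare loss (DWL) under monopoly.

DWL = 840.5

Competitive firms price at marginal cost: P = 9, giving Q = 82.
The monopolist equates marginal revenue to marginal cost: 91 − 2Q = 9, so Q = 41. From demand, P = 50.
DWL is the triangle between Q = 41 and Q = 82: ½·(82 − 41)·(50 − 9) = 840.5.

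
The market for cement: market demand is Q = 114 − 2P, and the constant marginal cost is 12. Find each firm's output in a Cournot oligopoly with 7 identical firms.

q_i = 11.25

Inverting demand: P = 57 − 0.5Q.
With 7 symmetric Cournot firms, each firm's FOC gives 57 − 4q = 12, so q = 11.25, Q = 7·11.25 = 78.75, and P = 17.625.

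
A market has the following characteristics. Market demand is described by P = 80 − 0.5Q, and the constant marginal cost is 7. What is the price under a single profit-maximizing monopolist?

Monopoly sets MR = MC: 80 − Q = 7 ⇒ Q = 73, P = 80 − 0.5·73 = 43.5.

P = 43.5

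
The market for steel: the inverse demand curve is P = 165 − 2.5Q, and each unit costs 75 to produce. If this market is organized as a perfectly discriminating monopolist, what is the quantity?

With perfect price discrimination, output is the efficient level Q = 36 (where demand meets MC), but every buyer pays their willingness to pay: CS = 0 and PS = total surplus.

Q = 36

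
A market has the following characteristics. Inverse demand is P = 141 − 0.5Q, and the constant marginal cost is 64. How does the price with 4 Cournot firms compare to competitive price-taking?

In a 4-firm Cournot equilibrium, symmetry and the first-order condition give q = (141 − 64)/(2.5) = 30.8. So Q = 123.2 and P = 79.4.
Perfect competition: P = MC = 64, so 141 − 0.5Q = 64 and Q = 154.

Cournot: P = 79.4; Competition: P = 64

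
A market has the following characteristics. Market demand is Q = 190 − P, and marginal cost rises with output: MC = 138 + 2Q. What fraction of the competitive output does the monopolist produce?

Inverting demand: P = 190 − Q.
Monopoly sets MR = MC: 190 − 2Q = 138 + 2Q ⇒ Q = 13, P = 190 − 13 = 177.
Under competition P = MC: 190 − Q = 138 + 2Q ⇒ Q = 52/3, P = 518/3.
Ratio Q_m/Q_c = 13/(52/3) = 0.75.

Q_m/Q_c = 0.75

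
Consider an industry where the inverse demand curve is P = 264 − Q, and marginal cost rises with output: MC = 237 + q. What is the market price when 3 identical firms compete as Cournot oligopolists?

With 3 symmetric Cournot firms, each firm's FOC gives 264 − 4q = 237 + q, so q = 5.4, Q = 3·5.4 = 16.2, and P = 247.8.

P = 247.8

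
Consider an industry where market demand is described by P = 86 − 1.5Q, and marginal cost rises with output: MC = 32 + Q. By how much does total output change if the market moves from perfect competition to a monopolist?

Q falls by 8.1

Competitive equilibrium sets price equal to marginal cost: 86 − 1.5Q = 32 + Q, so Q = 21.6 and P = 53.6.
A monopolist chooses Q where MR = MC. MR = 86 − 3Q; setting this equal to 32 + Q gives Q = 13.5 and P = 65.75.
Change in total output: 13.5 − 21.6 = −8.1.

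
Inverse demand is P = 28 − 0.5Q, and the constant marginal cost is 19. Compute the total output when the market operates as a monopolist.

Monopoly sets MR = MC: 28 − Q = 19 ⇒ Q = 9, P = 28 − 0.5·9 = 23.5.

Q = 9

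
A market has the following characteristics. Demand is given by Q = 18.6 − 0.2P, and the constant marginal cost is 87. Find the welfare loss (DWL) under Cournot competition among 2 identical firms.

Inverting demand: P = 93 − 5Q.
Under competition P = MC = 87, so Q = (93 − 87)/5 = 1.2.
In a 2-firm Cournot equilibrium, symmetry and the first-order condition give q = (93 − 87)/(15) = 0.4. So Q = 0.8 and P = 89.
DWL is the triangle between Q = 0.8 and Q = 1.2: ½·(1.2 − 0.8)·(89 − 87) = 0.4.

DWL = 0.4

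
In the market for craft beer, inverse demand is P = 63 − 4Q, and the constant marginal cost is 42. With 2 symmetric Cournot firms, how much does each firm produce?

q_i = 1.75

With 2 symmetric Cournot firms, each firm's FOC gives 63 − 12q = 42, so q = 1.75, Q = 2·1.75 = 3.5, and P = 49.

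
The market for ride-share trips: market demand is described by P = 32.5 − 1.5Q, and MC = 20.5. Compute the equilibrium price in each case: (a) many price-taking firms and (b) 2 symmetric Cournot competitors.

Competition: P = 20.5; Cournot: P = 24.5

Competitive firms price at marginal cost: P = 20.5, giving Q = 8.
In a 2-firm Cournot equilibrium, symmetry and the first-order condition give q = (32.5 − 20.5)/(4.5) = 8/3. So Q = 16/3 and P = 24.5.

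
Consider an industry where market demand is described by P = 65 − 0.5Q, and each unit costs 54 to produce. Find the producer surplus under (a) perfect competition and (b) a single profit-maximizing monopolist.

Competition: PS = 0; Monopoly: PS = 60.5

Competitive firms price at marginal cost: P = 54, giving Q = 22.
PS = (54 − 54)·22 = 0.
A monopolist chooses Q where MR = MC. MR = 65 − Q; setting this equal to 54 gives Q = 11 and P = 59.5.
PS = (59.5 − 54)·11 = 60.5.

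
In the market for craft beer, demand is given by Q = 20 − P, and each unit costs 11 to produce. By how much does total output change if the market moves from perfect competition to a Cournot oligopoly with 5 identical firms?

Q falls by 1.5

Inverting demand: P = 20 − Q.
Competitive firms price at marginal cost: P = 11, giving Q = 9.
In a 5-firm Cournot equilibrium, symmetry and the first-order condition give q = (20 − 11)/(6) = 1.5. So Q = 7.5 and P = 12.5.
Change in total output: 7.5 − 9 = −1.5.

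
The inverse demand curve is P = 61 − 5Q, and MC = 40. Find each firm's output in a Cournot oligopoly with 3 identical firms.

In a 3-firm Cournot equilibrium, symmetry and the first-order condition give q = (61 − 40)/(20) = 1.05. So Q = 3.15 and P = 45.25.

q_i = 1.05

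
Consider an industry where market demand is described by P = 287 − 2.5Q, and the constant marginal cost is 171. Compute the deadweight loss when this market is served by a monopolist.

DWL = 672.8

Under competition P = MC = 171, so Q = (287 − 171)/2.5 = 46.4.
A monopolist chooses Q where MR = MC. MR = 287 − 5Q; setting this equal to 171 gives Q = 23.2 and P = 229.
DWL is the triangle between Q = 23.2 and Q = 46.4: ½·(46.4 − 23.2)·(229 − 171) = 672.8.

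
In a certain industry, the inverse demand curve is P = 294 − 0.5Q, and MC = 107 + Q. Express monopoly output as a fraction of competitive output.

Monopoly sets MR = MC: 294 − Q = 107 + Q ⇒ Q = 93.5, P = 294 − 0.5·93.5 = 247.25.
Competitive equilibrium sets price equal to marginal cost: 294 − 0.5Q = 107 + Q, so Q = 374/3 and P = 695/3.
Ratio Q_m/Q_c = 93.5/(374/3) = 0.75.

Q_m/Q_c = 0.75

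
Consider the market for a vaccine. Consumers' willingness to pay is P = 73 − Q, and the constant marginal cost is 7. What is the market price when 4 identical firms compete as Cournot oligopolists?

With 4 symmetric Cournot firms, each firm's FOC gives 73 − 5q = 7, so q = 13.2, Q = 4·13.2 = 52.8, and P = 20.2.

P = 20.2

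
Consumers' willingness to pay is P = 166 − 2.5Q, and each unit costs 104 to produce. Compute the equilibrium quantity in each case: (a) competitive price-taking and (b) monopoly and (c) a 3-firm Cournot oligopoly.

Perfect competition: P = MC = 104, so 166 − 2.5Q = 104 and Q = 24.8.
Monopoly sets MR = MC: 166 − 5Q = 104 ⇒ Q = 12.4, P = 166 − 2.5·12.4 = 135.
In a 3-firm Cournot equilibrium, symmetry and the first-order condition give q = (166 − 104)/(10) = 6.2. So Q = 18.6 and P = 119.5.

Competition: Q = 24.8; Monopoly: Q = 12.4; Cournot: Q = 18.6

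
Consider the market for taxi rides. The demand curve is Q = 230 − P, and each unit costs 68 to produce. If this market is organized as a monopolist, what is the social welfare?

TS = 9841.5

Inverting demand: P = 230 − Q.
Monopoly sets MR = MC: 230 − 2Q = 68 ⇒ Q = 81, P = 230 − 81 = 149.
CS = ½·(230 − 149)·81 = 3280.5; PS = (149 − 68)·81 = 6561; TS = 9841.5.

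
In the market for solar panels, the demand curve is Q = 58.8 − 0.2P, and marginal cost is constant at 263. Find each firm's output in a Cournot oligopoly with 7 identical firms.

q_i = 0.775

Inverting demand: P = 294 − 5Q.
In a 7-firm Cournot equilibrium, symmetry and the first-order condition give q = (294 − 263)/(40) = 0.775. So Q = 5.425 and P = 266.875.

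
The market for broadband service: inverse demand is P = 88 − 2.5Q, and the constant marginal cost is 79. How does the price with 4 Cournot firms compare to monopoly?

Cournot: P = 80.8; Monopoly: P = 83.5

With 4 symmetric Cournot firms, each firm's FOC gives 88 − 12.5q = 79, so q = 0.72, Q = 4·0.72 = 2.88, and P = 80.8.
A monopolist chooses Q where MR = MC. MR = 88 − 5Q; setting this equal to 79 gives Q = 1.8 and P = 83.5.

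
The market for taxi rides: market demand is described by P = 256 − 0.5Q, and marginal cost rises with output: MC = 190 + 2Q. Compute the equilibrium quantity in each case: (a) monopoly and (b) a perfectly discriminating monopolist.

Monopoly: Q = 22; Perfect PD: Q = 26.4

A monopolist chooses Q where MR = MC. MR = 256 − Q; setting this equal to 190 + 2Q gives Q = 22 and P = 245.
With perfect price discrimination, output is the efficient level Q = 26.4 (where demand meets MC), but every buyer pays their willingness to pay: CS = 0 and PS = total surplus.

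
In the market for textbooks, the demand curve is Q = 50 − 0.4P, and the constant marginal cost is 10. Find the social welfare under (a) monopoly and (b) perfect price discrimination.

Inverting demand: P = 125 − 2.5Q.
Monopoly sets MR = MC: 125 − 5Q = 10 ⇒ Q = 23, P = 125 − 2.5·23 = 67.5.
CS = ½·(125 − 67.5)·23 = 661.25; PS = (67.5 − 10)·23 = 1322.5; TS = 1983.75.
A perfectly discriminating monopolist sells every unit with P(Q) ≥ MC(Q), so output equals the competitive quantity Q = 46. Each buyer pays their reservation price, so CS = 0 and the firm captures all surplus.
TS = 2645 (equal to competitive TS).

Monopoly: TS = 1983.75; Perfect PD: TS = 2645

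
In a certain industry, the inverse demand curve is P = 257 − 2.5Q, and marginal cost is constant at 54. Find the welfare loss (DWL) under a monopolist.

Perfect competition: P = MC = 54, so 257 − 2.5Q = 54 and Q = 81.2.
The monopolist equates marginal revenue to marginal cost: 257 − 5Q = 54, so Q = 40.6. From demand, P = 155.5.
DWL is the triangle between Q = 40.6 and Q = 81.2: ½·(81.2 − 40.6)·(155.5 − 54) = 2060.45.

DWL = 2060.45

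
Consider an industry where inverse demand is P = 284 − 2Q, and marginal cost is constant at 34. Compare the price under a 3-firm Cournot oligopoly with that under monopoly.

Cournot: P = 96.5; Monopoly: P = 159

Cournot with 3 identical firms: the symmetric best-response condition is 284 − 8q = 34. Each firm produces q = 31.25, total output Q = 93.75, price P = 96.5.
The monopolist equates marginal revenue to marginal cost: 284 − 4Q = 34, so Q = 62.5. From demand, P = 159.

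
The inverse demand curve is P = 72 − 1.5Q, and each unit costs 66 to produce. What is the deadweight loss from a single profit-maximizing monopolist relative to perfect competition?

DWL = 3

Under competition P = MC = 66, so Q = (72 − 66)/1.5 = 4.
A monopolist chooses Q where MR = MC. MR = 72 − 3Q; setting this equal to 66 gives Q = 2 and P = 69.
DWL is the triangle between Q = 2 and Q = 4: ½·(4 − 2)·(69 − 66) = 3.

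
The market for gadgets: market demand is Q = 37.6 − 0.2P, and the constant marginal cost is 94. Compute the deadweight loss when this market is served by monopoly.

DWL = 220.9

Inverting demand: P = 188 − 5Q.
Competitive firms price at marginal cost: P = 94, giving Q = 18.8.
The monopolist equates marginal revenue to marginal cost: 188 − 10Q = 94, so Q = 9.4. From demand, P = 141.
DWL is the triangle between Q = 9.4 and Q = 18.8: ½·(18.8 − 9.4)·(141 − 94) = 220.9.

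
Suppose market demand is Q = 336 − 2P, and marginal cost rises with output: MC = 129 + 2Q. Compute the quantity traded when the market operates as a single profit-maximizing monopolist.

Q = 13

Inverting demand: P = 168 − 0.5Q.
The monopolist equates marginal revenue to marginal cost: 168 − Q = 129 + 2Q, so Q = 13. From demand, P = 161.5.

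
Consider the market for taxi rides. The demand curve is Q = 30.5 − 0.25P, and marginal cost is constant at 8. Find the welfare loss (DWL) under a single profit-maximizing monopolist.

Inverting demand: P = 122 − 4Q.
Competitive firms price at marginal cost: P = 8, giving Q = 28.5.
The monopolist equates marginal revenue to marginal cost: 122 − 8Q = 8, so Q = 14.25. From demand, P = 65.
DWL is the triangle between Q = 14.25 and Q = 28.5: ½·(28.5 − 14.25)·(65 − 8) = 406.125.

DWL = 406.125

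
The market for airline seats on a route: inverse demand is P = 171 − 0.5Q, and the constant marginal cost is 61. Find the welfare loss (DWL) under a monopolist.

DWL = 3025

Competitive firms price at marginal cost: P = 61, giving Q = 220.
A monopolist chooses Q where MR = MC. MR = 171 − Q; setting this equal to 61 gives Q = 110 and P = 116.
DWL is the triangle between Q = 110 and Q = 220: ½·(220 − 110)·(116 − 61) = 3025.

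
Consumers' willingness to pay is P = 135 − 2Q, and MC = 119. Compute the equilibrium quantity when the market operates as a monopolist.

The monopolist equates marginal revenue to marginal cost: 135 − 4Q = 119, so Q = 4. From demand, P = 127.

Q = 4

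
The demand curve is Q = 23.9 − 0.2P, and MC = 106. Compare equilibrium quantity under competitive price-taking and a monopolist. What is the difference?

Inverting demand: P = 119.5 − 5Q.
Competitive firms price at marginal cost: P = 106, giving Q = 2.7.
The monopolist equates marginal revenue to marginal cost: 119.5 − 10Q = 106, so Q = 1.35. From demand, P = 112.75.
Change in equilibrium quantity: 1.35 − 2.7 = −1.35.

Equilibrium quantity falls by 1.35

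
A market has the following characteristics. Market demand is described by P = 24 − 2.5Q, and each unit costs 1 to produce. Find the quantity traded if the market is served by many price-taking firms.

Q = 9.2

Competitive firms price at marginal cost: P = 1, giving Q = 9.2.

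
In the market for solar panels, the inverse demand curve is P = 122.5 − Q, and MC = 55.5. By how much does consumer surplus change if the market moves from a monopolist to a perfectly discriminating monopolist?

Monopoly sets MR = MC: 122.5 − 2Q = 55.5 ⇒ Q = 33.5, P = 122.5 − 33.5 = 89.
CS = ½·(122.5 − 89)·33.5 = 561.125.
Under first-degree price discrimination the firm charges each unit its demand price and produces up to where P = MC, i.e. Q = 67. Consumer surplus is zero; producer surplus equals total surplus.
CS = 0.
Change in consumer surplus: 0 − 561.125 = −561.125.

Consumer surplus falls by 561.125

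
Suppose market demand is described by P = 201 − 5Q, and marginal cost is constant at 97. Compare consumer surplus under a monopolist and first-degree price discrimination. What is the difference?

A monopolist chooses Q where MR = MC. MR = 201 − 10Q; setting this equal to 97 gives Q = 10.4 and P = 149.
CS = ½·(201 − 149)·10.4 = 270.4.
Under first-degree price discrimination the firm charges each unit its demand price and produces up to where P = MC, i.e. Q = 20.8. Consumer surplus is zero; producer surplus equals total surplus.
CS = 0.
Change in consumer surplus: 0 − 270.4 = −270.4.

CS falls by 270.4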